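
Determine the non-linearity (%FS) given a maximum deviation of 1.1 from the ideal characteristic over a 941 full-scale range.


Linearity error = (max deviation / full scale) * 100%.
Linearity = (1.1 / 941) * 100
Linearity = 0.117 %FS

0.117 %FS


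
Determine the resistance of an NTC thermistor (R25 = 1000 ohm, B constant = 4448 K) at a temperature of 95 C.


NTC thermistor equation: Rt = R25 * exp(B * (1/T - 1/T25)).
T in Kelvin: 368.15 K, T25 = 298.15 K
1/T - 1/T25 = 1/368.15 - 1/298.15 = -0.00063773
B * (1/T - 1/T25) = 4448 * -0.00063773 = -2.8366
Rt = 1000 * exp(-2.8366) = 58.6 ohm

58.6 ohm


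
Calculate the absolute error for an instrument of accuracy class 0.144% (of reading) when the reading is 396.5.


Absolute error = (accuracy% / 100) * reading.
Error = (0.144 / 100) * 396.5
Error = 0.00144 * 396.5
Error = 0.571

0.571


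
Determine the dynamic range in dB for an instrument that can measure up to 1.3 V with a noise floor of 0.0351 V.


Dynamic range = 20 * log10(Vmax / Vnoise).
DR = 20 * log10(1.3 / 0.0351)
DR = 20 * log10(37.04)
DR = 31.37 dB

31.37 dB


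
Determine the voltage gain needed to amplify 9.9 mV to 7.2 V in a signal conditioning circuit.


Gain = Vout / Vin (converting to same units).
G = 7.2 V / 9.9 mV
G = 7200.0 mV / 9.9 mV
G = 727.27

727.27


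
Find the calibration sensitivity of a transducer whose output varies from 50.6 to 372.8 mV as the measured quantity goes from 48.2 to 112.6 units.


Sensitivity = (y2 - y1) / (x2 - x1).
S = (372.8 - 50.6) / (112.6 - 48.2)
S = 322.2 / 64.4
S = 5.0031 mV/unit

5.0031 mV/unit


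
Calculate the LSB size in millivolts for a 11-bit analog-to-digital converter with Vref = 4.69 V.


The resolution (LSB) of an ADC is Vref / 2^n.
LSB = 4.69 / 2^11
LSB = 4.69 / 2048
LSB = 0.00229004 V = 2.29003906 mV

2.29003906 mV


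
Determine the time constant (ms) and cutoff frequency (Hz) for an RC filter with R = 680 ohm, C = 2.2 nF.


Time constant: tau = R * C.
tau = 680 * 2.20e-09 = 1.496e-06 s
tau = 0.0015 ms
Cutoff frequency: fc = 1 / (2*pi*R*C).
fc = 1 / (2*pi*1.496e-06) = 106386.99 Hz

tau = 0.0015 ms, fc = 106386.99 Hz


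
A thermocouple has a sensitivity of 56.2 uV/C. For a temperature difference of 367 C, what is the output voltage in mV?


The thermocouple output V = sensitivity * dT.
V = 56.2 uV/C * 367 C
V = 20625.4 uV
V = 20.625 mV

20.625 mV


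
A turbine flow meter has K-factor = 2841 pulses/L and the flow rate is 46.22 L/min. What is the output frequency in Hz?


Frequency = K * Q / 60 (converting L/min to L/s).
f = 2841 * 46.22 / 60
f = 131311.02 / 60
f = 2188.52 Hz

2188.52 Hz


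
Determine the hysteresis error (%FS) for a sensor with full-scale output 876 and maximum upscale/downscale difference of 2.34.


Hysteresis = (max difference / full scale) * 100%.
H = (2.34 / 876) * 100
H = 0.267 %FS

0.267 %FS


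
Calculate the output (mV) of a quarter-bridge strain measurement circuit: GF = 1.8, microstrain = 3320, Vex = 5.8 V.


Quarter bridge output: Vout = (GF * epsilon * Vex) / 4.
Vout = (1.8 * 3320e-6 * 5.8) / 4
Vout = 0.0346608 / 4 V
Vout = 0.0086652 V = 8.6652 mV

8.6652 mV


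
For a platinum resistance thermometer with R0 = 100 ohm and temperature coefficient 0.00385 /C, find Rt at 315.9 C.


The RTD equation: Rt = R0 * (1 + alpha * T).
Rt = 100 * (1 + 0.00385 * 315.9)
Rt = 100 * (1 + 1.216215)
Rt = 100 * 2.216215
Rt = 221.621 ohm

221.621 ohm


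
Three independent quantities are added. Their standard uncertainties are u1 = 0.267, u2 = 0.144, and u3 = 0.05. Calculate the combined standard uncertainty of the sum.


For a sum of independent quantities, uc = sqrt(u1^2 + u2^2 + u3^2).
uc = sqrt(0.267^2 + 0.144^2 + 0.05^2)
uc = sqrt(0.071289 + 0.020736 + 0.0025)
uc = 0.3074

0.3074


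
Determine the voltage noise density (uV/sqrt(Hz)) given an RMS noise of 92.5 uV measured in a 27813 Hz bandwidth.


Noise spectral density = Vrms / sqrt(BW).
NSD = 92.5 / sqrt(27813)
NSD = 92.5 / 166.7723
NSD = 0.5546 uV/sqrt(Hz)

0.5546 uV/sqrt(Hz)


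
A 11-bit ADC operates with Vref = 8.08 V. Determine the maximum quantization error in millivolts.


The maximum quantization error is +/- LSB/2.
LSB = Vref / 2^n = 8.08 / 2048 = 0.00394531 V
Max error = LSB / 2 = 0.00394531 / 2 = 0.00197266 V
Max error = 1.9727 mV

1.9727 mV


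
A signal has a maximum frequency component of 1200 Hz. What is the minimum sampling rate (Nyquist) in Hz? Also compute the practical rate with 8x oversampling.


By Nyquist theorem, fs_min = 2 * fmax.
fs_min = 2 * 1200 = 2400 Hz
Practical rate = 8 * fs_min = 8 * 2400 = 19200 Hz

fs_min = 2400 Hz, fs_practical = 19200 Hz


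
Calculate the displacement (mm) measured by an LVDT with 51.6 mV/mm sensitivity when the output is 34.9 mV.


Displacement = Vout / sensitivity.
d = 34.9 / 51.6
d = 0.676 mm

0.676 mm


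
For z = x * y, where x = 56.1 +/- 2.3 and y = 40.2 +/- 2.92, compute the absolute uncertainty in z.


For a product z = x*y, the relative uncertainty is:
uz/z = sqrt((ux/x)^2 + (uy/y)^2)
Relative uncertainties: ux/x = 2.3/56.1 = 0.040998
uy/y = 2.92/40.2 = 0.072637
z = 56.1 * 40.2 = 2255.2
uz = 2255.2 * sqrt(0.040998^2 + 0.072637^2) = 188.104

188.104


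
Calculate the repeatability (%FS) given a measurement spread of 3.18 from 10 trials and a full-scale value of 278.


Repeatability = (spread / full scale) * 100%.
R = (3.18 / 278) * 100
R = 1.144 %FS

1.144 %FS


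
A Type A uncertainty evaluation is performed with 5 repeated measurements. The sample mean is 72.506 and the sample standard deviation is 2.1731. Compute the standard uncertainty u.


The standard uncertainty for Type A evaluation is u = s / sqrt(n).
u = 2.1731 / sqrt(5)
u = 2.1731 / 2.2361
u = 0.9718

0.9718


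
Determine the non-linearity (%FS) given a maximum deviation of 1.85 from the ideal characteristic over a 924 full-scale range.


Linearity error = (max deviation / full scale) * 100%.
Linearity = (1.85 / 924) * 100
Linearity = 0.2 %FS

0.2 %FS


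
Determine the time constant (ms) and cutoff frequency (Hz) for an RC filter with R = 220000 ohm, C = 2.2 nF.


Time constant: tau = R * C.
tau = 220000 * 2.20e-09 = 0.000484 s
tau = 0.484 ms
Cutoff frequency: fc = 1 / (2*pi*R*C).
fc = 1 / (2*pi*0.000484) = 328.83 Hz

tau = 0.484 ms, fc = 328.83 Hz


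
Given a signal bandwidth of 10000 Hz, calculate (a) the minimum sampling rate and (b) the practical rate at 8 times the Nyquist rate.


By Nyquist theorem, fs_min = 2 * fmax.
fs_min = 2 * 10000 = 20000 Hz
Practical rate = 8 * fs_min = 8 * 20000 = 160000 Hz

fs_min = 20000 Hz, fs_practical = 160000 Hz


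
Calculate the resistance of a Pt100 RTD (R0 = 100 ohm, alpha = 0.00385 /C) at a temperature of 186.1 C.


The RTD equation: Rt = R0 * (1 + alpha * T).
Rt = 100 * (1 + 0.00385 * 186.1)
Rt = 100 * (1 + 0.716485)
Rt = 100 * 1.716485
Rt = 171.649 ohm

171.649 ohm


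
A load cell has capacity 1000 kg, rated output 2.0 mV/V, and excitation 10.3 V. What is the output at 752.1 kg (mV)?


Vout = rated_output * Vex * (load / capacity).
Vout = 2.0 * 10.3 * (752.1 / 1000)
Vout = 2.0 * 10.3 * 0.7521
Vout = 15.493 mV

15.493 mV


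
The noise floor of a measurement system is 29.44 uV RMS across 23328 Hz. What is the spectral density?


Noise spectral density = Vrms / sqrt(BW).
NSD = 29.44 / sqrt(23328)
NSD = 29.44 / 152.7351
NSD = 0.1928 uV/sqrt(Hz)

0.1928 uV/sqrt(Hz)


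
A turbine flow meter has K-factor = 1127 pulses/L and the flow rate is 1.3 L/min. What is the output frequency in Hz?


Frequency = K * Q / 60 (converting L/min to L/s).
f = 1127 * 1.3 / 60
f = 1465.1 / 60
f = 24.42 Hz

24.42 Hz


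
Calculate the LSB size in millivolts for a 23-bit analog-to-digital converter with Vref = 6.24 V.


The resolution (LSB) of an ADC is Vref / 2^n.
LSB = 6.24 / 2^23
LSB = 6.24 / 8388608
LSB = 7.4e-07 V = 0.00074387 mV

0.00074387 mV


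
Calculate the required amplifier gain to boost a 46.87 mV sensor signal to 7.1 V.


Gain = Vout / Vin (converting to same units).
G = 7.1 V / 46.87 mV
G = 7100.0 mV / 46.87 mV
G = 151.48

151.48


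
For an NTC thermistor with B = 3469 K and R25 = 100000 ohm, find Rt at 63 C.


NTC thermistor equation: Rt = R25 * exp(B * (1/T - 1/T25)).
T in Kelvin: 336.15 K, T25 = 298.15 K
1/T - 1/T25 = 1/336.15 - 1/298.15 = -0.00037915
B * (1/T - 1/T25) = 3469 * -0.00037915 = -1.3153
Rt = 100000 * exp(-1.3153) = 26839.8 ohm

26839.8 ohm


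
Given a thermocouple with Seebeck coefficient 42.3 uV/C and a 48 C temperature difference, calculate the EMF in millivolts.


The thermocouple output V = sensitivity * dT.
V = 42.3 uV/C * 48 C
V = 2030.4 uV
V = 2.03 mV

2.03 mV


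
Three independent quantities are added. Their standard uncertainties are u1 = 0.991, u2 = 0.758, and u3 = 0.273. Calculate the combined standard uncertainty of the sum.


For a sum of independent quantities, uc = sqrt(u1^2 + u2^2 + u3^2).
uc = sqrt(0.991^2 + 0.758^2 + 0.273^2)
uc = sqrt(0.982081 + 0.574564 + 0.074529)
uc = 1.2772

1.2772


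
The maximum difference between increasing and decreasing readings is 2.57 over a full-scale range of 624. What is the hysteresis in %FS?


Hysteresis = (max difference / full scale) * 100%.
H = (2.57 / 624) * 100
H = 0.412 %FS

0.412 %FS


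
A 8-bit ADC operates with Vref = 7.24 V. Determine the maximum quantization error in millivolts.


The maximum quantization error is +/- LSB/2.
LSB = Vref / 2^n = 7.24 / 256 = 0.02828125 V
Max error = LSB / 2 = 0.02828125 / 2 = 0.01414063 V
Max error = 14.1406 mV

14.1406 mV


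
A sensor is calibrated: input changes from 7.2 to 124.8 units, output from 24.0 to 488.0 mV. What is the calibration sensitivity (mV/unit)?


Sensitivity = (y2 - y1) / (x2 - x1).
S = (488.0 - 24.0) / (124.8 - 7.2)
S = 464.0 / 117.6
S = 3.9456 mV/unit

3.9456 mV/unit


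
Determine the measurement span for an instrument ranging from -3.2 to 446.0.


Span = upper range - lower range.
Span = 446.0 - (-3.2)
Span = 449.2

449.2


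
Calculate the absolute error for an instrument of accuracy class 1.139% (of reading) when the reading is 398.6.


Absolute error = (accuracy% / 100) * reading.
Error = (1.139 / 100) * 398.6
Error = 0.01139 * 398.6
Error = 4.5401

4.5401


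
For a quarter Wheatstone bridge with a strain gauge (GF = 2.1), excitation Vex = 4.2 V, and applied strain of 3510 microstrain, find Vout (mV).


Quarter bridge output: Vout = (GF * epsilon * Vex) / 4.
Vout = (2.1 * 3510e-6 * 4.2) / 4
Vout = 0.0309582 / 4 V
Vout = 0.00773955 V = 7.7396 mV

7.7396 mV


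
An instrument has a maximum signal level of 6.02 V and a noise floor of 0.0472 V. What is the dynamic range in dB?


Dynamic range = 20 * log10(Vmax / Vnoise).
DR = 20 * log10(6.02 / 0.0472)
DR = 20 * log10(127.54)
DR = 42.11 dB

42.11 dB


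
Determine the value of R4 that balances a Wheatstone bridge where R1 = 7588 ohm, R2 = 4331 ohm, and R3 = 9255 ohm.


At balance: R1*R4 = R2*R3, so R4 = R2*R3/R1.
R4 = 4331 * 9255 / 7588
R4 = 40083405 / 7588
R4 = 5282.47 ohm

5282.47 ohm


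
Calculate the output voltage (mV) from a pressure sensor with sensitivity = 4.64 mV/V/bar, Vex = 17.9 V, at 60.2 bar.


Output = sensitivity * Vex * P.
Vout = 4.64 * 17.9 * 60.2
Vout = 83.056 * 60.2
Vout = 4999.97 mV

4999.97 mV


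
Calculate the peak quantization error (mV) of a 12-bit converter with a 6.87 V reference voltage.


The maximum quantization error is +/- LSB/2.
LSB = Vref / 2^n = 6.87 / 4096 = 0.00167725 V
Max error = LSB / 2 = 0.00167725 / 2 = 0.00083862 V
Max error = 0.8386 mV

0.8386 mV


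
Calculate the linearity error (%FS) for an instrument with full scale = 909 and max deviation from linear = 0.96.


Linearity error = (max deviation / full scale) * 100%.
Linearity = (0.96 / 909) * 100
Linearity = 0.106 %FS

0.106 %FS


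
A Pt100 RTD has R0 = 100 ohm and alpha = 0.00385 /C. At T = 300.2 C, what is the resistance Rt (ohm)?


The RTD equation: Rt = R0 * (1 + alpha * T).
Rt = 100 * (1 + 0.00385 * 300.2)
Rt = 100 * (1 + 1.15577)
Rt = 100 * 2.15577
Rt = 215.577 ohm

215.577 ohm


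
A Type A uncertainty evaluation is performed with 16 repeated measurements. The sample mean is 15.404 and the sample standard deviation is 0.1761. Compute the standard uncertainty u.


The standard uncertainty for Type A evaluation is u = s / sqrt(n).
u = 0.1761 / sqrt(16)
u = 0.1761 / 4.0
u = 0.044

0.044


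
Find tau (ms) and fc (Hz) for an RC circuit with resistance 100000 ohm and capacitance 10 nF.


Time constant: tau = R * C.
tau = 100000 * 1.00e-08 = 0.001 s
tau = 1.0 ms
Cutoff frequency: fc = 1 / (2*pi*R*C).
fc = 1 / (2*pi*0.001) = 159.15 Hz

tau = 1.0 ms, fc = 159.15 Hz


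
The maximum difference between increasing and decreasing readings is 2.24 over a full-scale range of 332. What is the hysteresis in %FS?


Hysteresis = (max difference / full scale) * 100%.
H = (2.24 / 332) * 100
H = 0.675 %FS

0.675 %FS


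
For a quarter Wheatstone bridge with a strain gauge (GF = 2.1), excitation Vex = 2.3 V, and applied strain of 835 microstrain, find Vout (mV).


Quarter bridge output: Vout = (GF * epsilon * Vex) / 4.
Vout = (2.1 * 835e-6 * 2.3) / 4
Vout = 0.00403305 / 4 V
Vout = 0.00100826 V = 1.0083 mV

1.0083 mV


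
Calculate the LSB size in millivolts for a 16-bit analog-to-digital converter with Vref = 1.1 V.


The resolution (LSB) of an ADC is Vref / 2^n.
LSB = 1.1 / 2^16
LSB = 1.1 / 65536
LSB = 1.678e-05 V = 0.01678467 mV

0.01678467 mV


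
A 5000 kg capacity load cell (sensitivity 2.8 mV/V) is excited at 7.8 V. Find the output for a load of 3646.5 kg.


Vout = rated_output * Vex * (load / capacity).
Vout = 2.8 * 7.8 * (3646.5 / 5000)
Vout = 2.8 * 7.8 * 0.7293
Vout = 15.928 mV

15.928 mV


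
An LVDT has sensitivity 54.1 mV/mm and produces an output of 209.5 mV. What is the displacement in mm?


Displacement = Vout / sensitivity.
d = 209.5 / 54.1
d = 3.872 mm

3.872 mm


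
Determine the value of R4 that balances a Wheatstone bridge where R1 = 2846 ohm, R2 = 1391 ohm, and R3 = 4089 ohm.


At balance: R1*R4 = R2*R3, so R4 = R2*R3/R1.
R4 = 1391 * 4089 / 2846
R4 = 5687799 / 2846
R4 = 1998.52 ohm

1998.52 ohm


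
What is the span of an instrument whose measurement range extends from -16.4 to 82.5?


Span = upper range - lower range.
Span = 82.5 - (-16.4)
Span = 98.9

98.9


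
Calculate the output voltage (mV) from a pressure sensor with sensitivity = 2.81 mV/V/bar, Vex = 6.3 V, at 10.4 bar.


Output = sensitivity * Vex * P.
Vout = 2.81 * 6.3 * 10.4
Vout = 17.703 * 10.4
Vout = 184.11 mV

184.11 mV


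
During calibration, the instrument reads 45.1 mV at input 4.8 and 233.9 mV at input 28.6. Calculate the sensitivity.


Sensitivity = (y2 - y1) / (x2 - x1).
S = (233.9 - 45.1) / (28.6 - 4.8)
S = 188.8 / 23.8
S = 7.9328 mV/unit

7.9328 mV/unit


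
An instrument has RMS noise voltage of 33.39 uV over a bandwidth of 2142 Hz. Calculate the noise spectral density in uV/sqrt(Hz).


Noise spectral density = Vrms / sqrt(BW).
NSD = 33.39 / sqrt(2142)
NSD = 33.39 / 46.2817
NSD = 0.7215 uV/sqrt(Hz)

0.7215 uV/sqrt(Hz)


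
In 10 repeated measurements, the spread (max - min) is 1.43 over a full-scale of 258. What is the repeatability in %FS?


Repeatability = (spread / full scale) * 100%.
R = (1.43 / 258) * 100
R = 0.554 %FS

0.554 %FS


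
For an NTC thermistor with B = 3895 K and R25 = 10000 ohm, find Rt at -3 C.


NTC thermistor equation: Rt = R25 * exp(B * (1/T - 1/T25)).
T in Kelvin: 270.15 K, T25 = 298.15 K
1/T - 1/T25 = 1/270.15 - 1/298.15 = 0.00034763
B * (1/T - 1/T25) = 3895 * 0.00034763 = 1.354
Rt = 10000 * exp(1.354) = 38729.7 ohm

38729.7 ohm


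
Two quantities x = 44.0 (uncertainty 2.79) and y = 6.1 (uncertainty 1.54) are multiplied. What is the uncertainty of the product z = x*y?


For a product z = x*y, the relative uncertainty is:
uz/z = sqrt((ux/x)^2 + (uy/y)^2)
Relative uncertainties: ux/x = 2.79/44.0 = 0.063409
uy/y = 1.54/6.1 = 0.252459
z = 44.0 * 6.1 = 268.4
uz = 268.4 * sqrt(0.063409^2 + 0.252459^2) = 69.865

69.865


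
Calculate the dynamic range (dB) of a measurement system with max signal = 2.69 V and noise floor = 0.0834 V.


Dynamic range = 20 * log10(Vmax / Vnoise).
DR = 20 * log10(2.69 / 0.0834)
DR = 20 * log10(32.25)
DR = 30.17 dB

30.17 dB


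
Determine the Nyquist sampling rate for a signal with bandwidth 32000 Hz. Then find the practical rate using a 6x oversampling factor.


By Nyquist theorem, fs_min = 2 * fmax.
fs_min = 2 * 32000 = 64000 Hz
Practical rate = 6 * fs_min = 6 * 64000 = 384000 Hz

fs_min = 64000 Hz, fs_practical = 384000 Hz


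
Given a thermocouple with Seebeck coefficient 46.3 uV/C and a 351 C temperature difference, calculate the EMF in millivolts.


The thermocouple output V = sensitivity * dT.
V = 46.3 uV/C * 351 C
V = 16251.3 uV
V = 16.251 mV

16.251 mV


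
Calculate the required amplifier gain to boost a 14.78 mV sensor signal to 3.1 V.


Gain = Vout / Vin (converting to same units).
G = 3.1 V / 14.78 mV
G = 3100.0 mV / 14.78 mV
G = 209.74

209.74


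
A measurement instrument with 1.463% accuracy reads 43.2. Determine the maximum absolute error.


Absolute error = (accuracy% / 100) * reading.
Error = (1.463 / 100) * 43.2
Error = 0.01463 * 43.2
Error = 0.632

0.632


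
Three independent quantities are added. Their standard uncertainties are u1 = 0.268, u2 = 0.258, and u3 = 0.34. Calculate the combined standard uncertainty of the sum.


For a sum of independent quantities, uc = sqrt(u1^2 + u2^2 + u3^2).
uc = sqrt(0.268^2 + 0.258^2 + 0.34^2)
uc = sqrt(0.071824 + 0.066564 + 0.1156)
uc = 0.504

0.504


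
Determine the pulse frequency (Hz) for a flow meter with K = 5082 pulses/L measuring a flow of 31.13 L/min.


Frequency = K * Q / 60 (converting L/min to L/s).
f = 5082 * 31.13 / 60
f = 158202.66 / 60
f = 2636.71 Hz

2636.71 Hz


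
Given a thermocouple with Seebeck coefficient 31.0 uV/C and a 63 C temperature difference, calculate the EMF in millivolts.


The thermocouple output V = sensitivity * dT.
V = 31.0 uV/C * 63 C
V = 1953.0 uV
V = 1.953 mV

1.953 mV


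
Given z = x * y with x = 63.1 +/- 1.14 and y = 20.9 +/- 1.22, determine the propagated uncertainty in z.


For a product z = x*y, the relative uncertainty is:
uz/z = sqrt((ux/x)^2 + (uy/y)^2)
Relative uncertainties: ux/x = 1.14/63.1 = 0.018067
uy/y = 1.22/20.9 = 0.058373
z = 63.1 * 20.9 = 1318.8
uz = 1318.8 * sqrt(0.018067^2 + 0.058373^2) = 80.585

80.585


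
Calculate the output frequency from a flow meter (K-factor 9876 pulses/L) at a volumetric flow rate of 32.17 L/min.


Frequency = K * Q / 60 (converting L/min to L/s).
f = 9876 * 32.17 / 60
f = 317710.92 / 60
f = 5295.18 Hz

5295.18 Hz


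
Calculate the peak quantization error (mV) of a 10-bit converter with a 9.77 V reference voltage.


The maximum quantization error is +/- LSB/2.
LSB = Vref / 2^n = 9.77 / 1024 = 0.00954102 V
Max error = LSB / 2 = 0.00954102 / 2 = 0.00477051 V
Max error = 4.7705 mV

4.7705 mV


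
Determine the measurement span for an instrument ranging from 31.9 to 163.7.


Span = upper range - lower range.
Span = 163.7 - (31.9)
Span = 131.8

131.8


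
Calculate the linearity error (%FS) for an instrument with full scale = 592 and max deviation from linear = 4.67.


Linearity error = (max deviation / full scale) * 100%.
Linearity = (4.67 / 592) * 100
Linearity = 0.789 %FS

0.789 %FS


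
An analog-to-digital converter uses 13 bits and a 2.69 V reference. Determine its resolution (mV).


The resolution (LSB) of an ADC is Vref / 2^n.
LSB = 2.69 / 2^13
LSB = 2.69 / 8192
LSB = 0.00032837 V = 0.32836914 mV

0.32836914 mV


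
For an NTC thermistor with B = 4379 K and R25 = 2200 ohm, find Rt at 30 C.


NTC thermistor equation: Rt = R25 * exp(B * (1/T - 1/T25)).
T in Kelvin: 303.15 K, T25 = 298.15 K
1/T - 1/T25 = 1/303.15 - 1/298.15 = -5.532e-05
B * (1/T - 1/T25) = 4379 * -5.532e-05 = -0.2422
Rt = 2200 * exp(-0.2422) = 1726.7 ohm

1726.7 ohm


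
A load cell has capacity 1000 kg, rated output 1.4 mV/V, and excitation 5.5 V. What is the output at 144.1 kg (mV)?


Vout = rated_output * Vex * (load / capacity).
Vout = 1.4 * 5.5 * (144.1 / 1000)
Vout = 1.4 * 5.5 * 0.1441
Vout = 1.11 mV

1.11 mV


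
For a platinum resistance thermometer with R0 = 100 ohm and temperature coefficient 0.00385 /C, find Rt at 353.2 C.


The RTD equation: Rt = R0 * (1 + alpha * T).
Rt = 100 * (1 + 0.00385 * 353.2)
Rt = 100 * (1 + 1.35982)
Rt = 100 * 2.35982
Rt = 235.982 ohm

235.982 ohm


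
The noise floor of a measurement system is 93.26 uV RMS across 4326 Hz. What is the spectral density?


Noise spectral density = Vrms / sqrt(BW).
NSD = 93.26 / sqrt(4326)
NSD = 93.26 / 65.7723
NSD = 1.4179 uV/sqrt(Hz)

1.4179 uV/sqrt(Hz)


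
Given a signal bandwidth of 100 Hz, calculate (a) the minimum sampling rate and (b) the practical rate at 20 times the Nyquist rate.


By Nyquist theorem, fs_min = 2 * fmax.
fs_min = 2 * 100 = 200 Hz
Practical rate = 20 * fs_min = 20 * 200 = 4000 Hz

fs_min = 200 Hz, fs_practical = 4000 Hz


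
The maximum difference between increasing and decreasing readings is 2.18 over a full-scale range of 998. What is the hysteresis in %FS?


Hysteresis = (max difference / full scale) * 100%.
H = (2.18 / 998) * 100
H = 0.218 %FS

0.218 %FS


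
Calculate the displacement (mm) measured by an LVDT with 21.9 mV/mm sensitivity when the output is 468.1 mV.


Displacement = Vout / sensitivity.
d = 468.1 / 21.9
d = 21.374 mm

21.374 mm


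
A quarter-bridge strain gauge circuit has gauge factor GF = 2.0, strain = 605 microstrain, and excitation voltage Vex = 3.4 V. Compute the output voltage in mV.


Quarter bridge output: Vout = (GF * epsilon * Vex) / 4.
Vout = (2.0 * 605e-6 * 3.4) / 4
Vout = 0.004114 / 4 V
Vout = 0.0010285 V = 1.0285 mV

1.0285 mV


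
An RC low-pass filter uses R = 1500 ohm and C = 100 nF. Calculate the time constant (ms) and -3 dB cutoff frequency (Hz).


Time constant: tau = R * C.
tau = 1500 * 1.00e-07 = 0.00015 s
tau = 0.15 ms
Cutoff frequency: fc = 1 / (2*pi*R*C).
fc = 1 / (2*pi*0.00015) = 1061.03 Hz

tau = 0.15 ms, fc = 1061.03 Hz


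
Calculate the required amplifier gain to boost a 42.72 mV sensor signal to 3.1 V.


Gain = Vout / Vin (converting to same units).
G = 3.1 V / 42.72 mV
G = 3100.0 mV / 42.72 mV
G = 72.57

72.57


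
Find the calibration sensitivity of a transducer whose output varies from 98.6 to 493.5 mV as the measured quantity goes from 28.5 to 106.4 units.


Sensitivity = (y2 - y1) / (x2 - x1).
S = (493.5 - 98.6) / (106.4 - 28.5)
S = 394.9 / 77.9
S = 5.0693 mV/unit

5.0693 mV/unit


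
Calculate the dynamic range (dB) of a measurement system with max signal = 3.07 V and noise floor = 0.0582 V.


Dynamic range = 20 * log10(Vmax / Vnoise).
DR = 20 * log10(3.07 / 0.0582)
DR = 20 * log10(52.75)
DR = 34.44 dB

34.44 dB


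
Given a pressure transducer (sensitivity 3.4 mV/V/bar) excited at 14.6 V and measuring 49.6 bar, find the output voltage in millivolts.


Output = sensitivity * Vex * P.
Vout = 3.4 * 14.6 * 49.6
Vout = 49.64 * 49.6
Vout = 2462.14 mV

2462.14 mV


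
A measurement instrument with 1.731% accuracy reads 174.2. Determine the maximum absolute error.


Absolute error = (accuracy% / 100) * reading.
Error = (1.731 / 100) * 174.2
Error = 0.01731 * 174.2
Error = 3.0154

3.0154


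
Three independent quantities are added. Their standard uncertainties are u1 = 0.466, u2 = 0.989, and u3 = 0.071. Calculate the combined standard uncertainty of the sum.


For a sum of independent quantities, uc = sqrt(u1^2 + u2^2 + u3^2).
uc = sqrt(0.466^2 + 0.989^2 + 0.071^2)
uc = sqrt(0.217156 + 0.978121 + 0.005041)
uc = 1.0956

1.0956


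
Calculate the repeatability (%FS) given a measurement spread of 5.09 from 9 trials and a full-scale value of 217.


Repeatability = (spread / full scale) * 100%.
R = (5.09 / 217) * 100
R = 2.346 %FS

2.346 %FS


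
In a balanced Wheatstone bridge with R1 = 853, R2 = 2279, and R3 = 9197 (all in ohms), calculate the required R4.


At balance: R1*R4 = R2*R3, so R4 = R2*R3/R1.
R4 = 2279 * 9197 / 853
R4 = 20959963 / 853
R4 = 24572.06 ohm

24572.06 ohm


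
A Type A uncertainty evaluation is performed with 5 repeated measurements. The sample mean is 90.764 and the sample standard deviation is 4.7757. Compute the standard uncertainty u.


The standard uncertainty for Type A evaluation is u = s / sqrt(n).
u = 4.7757 / sqrt(5)
u = 4.7757 / 2.2361
u = 2.1358

2.1358


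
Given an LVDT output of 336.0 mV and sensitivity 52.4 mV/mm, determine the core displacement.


Displacement = Vout / sensitivity.
d = 336.0 / 52.4
d = 6.412 mm

6.412 mm


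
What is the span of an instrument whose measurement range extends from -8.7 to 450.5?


Span = upper range - lower range.
Span = 450.5 - (-8.7)
Span = 459.2

459.2


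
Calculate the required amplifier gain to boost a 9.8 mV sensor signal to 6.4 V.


Gain = Vout / Vin (converting to same units).
G = 6.4 V / 9.8 mV
G = 6400.0 mV / 9.8 mV
G = 653.06

653.06


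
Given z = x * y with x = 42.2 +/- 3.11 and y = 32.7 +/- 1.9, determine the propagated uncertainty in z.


For a product z = x*y, the relative uncertainty is:
uz/z = sqrt((ux/x)^2 + (uy/y)^2)
Relative uncertainties: ux/x = 3.11/42.2 = 0.073697
uy/y = 1.9/32.7 = 0.058104
z = 42.2 * 32.7 = 1379.9
uz = 1379.9 * sqrt(0.073697^2 + 0.058104^2) = 129.503

129.503


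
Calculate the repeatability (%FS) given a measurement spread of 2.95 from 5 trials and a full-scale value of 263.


Repeatability = (spread / full scale) * 100%.
R = (2.95 / 263) * 100
R = 1.122 %FS

1.122 %FS


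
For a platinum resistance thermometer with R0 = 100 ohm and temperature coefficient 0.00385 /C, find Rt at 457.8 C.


The RTD equation: Rt = R0 * (1 + alpha * T).
Rt = 100 * (1 + 0.00385 * 457.8)
Rt = 100 * (1 + 1.76253)
Rt = 100 * 2.76253
Rt = 276.253 ohm

276.253 ohm


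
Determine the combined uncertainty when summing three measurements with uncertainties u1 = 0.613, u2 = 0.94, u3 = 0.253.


For a sum of independent quantities, uc = sqrt(u1^2 + u2^2 + u3^2).
uc = sqrt(0.613^2 + 0.94^2 + 0.253^2)
uc = sqrt(0.375769 + 0.8836 + 0.064009)
uc = 1.1504

1.1504


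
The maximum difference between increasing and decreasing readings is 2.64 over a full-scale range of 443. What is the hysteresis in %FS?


Hysteresis = (max difference / full scale) * 100%.
H = (2.64 / 443) * 100
H = 0.596 %FS

0.596 %FS


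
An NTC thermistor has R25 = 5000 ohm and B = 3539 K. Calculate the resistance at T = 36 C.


NTC thermistor equation: Rt = R25 * exp(B * (1/T - 1/T25)).
T in Kelvin: 309.15 K, T25 = 298.15 K
1/T - 1/T25 = 1/309.15 - 1/298.15 = -0.00011934
B * (1/T - 1/T25) = 3539 * -0.00011934 = -0.4223
Rt = 5000 * exp(-0.4223) = 3277.5 ohm

3277.5 ohm


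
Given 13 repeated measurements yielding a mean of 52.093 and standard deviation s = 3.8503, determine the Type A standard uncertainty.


The standard uncertainty for Type A evaluation is u = s / sqrt(n).
u = 3.8503 / sqrt(13)
u = 3.8503 / 3.6056
u = 1.0679

1.0679


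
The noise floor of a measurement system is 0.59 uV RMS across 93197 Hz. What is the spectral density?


Noise spectral density = Vrms / sqrt(BW).
NSD = 0.59 / sqrt(93197)
NSD = 0.59 / 305.2818
NSD = 0.0019 uV/sqrt(Hz)

0.0019 uV/sqrt(Hz)


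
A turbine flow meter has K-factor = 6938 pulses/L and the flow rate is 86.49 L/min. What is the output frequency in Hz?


Frequency = K * Q / 60 (converting L/min to L/s).
f = 6938 * 86.49 / 60
f = 600067.62 / 60
f = 10001.13 Hz

10001.13 Hz


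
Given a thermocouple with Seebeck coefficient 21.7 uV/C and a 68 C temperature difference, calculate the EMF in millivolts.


The thermocouple output V = sensitivity * dT.
V = 21.7 uV/C * 68 C
V = 1475.6 uV
V = 1.476 mV

1.476 mV


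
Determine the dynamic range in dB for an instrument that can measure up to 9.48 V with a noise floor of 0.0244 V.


Dynamic range = 20 * log10(Vmax / Vnoise).
DR = 20 * log10(9.48 / 0.0244)
DR = 20 * log10(388.52)
DR = 51.79 dB

51.79 dB


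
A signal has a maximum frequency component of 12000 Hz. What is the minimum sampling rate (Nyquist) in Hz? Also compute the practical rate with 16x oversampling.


By Nyquist theorem, fs_min = 2 * fmax.
fs_min = 2 * 12000 = 24000 Hz
Practical rate = 16 * fs_min = 16 * 24000 = 384000 Hz

fs_min = 24000 Hz, fs_practical = 384000 Hz


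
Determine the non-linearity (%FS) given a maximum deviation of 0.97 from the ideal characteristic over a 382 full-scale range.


Linearity error = (max deviation / full scale) * 100%.
Linearity = (0.97 / 382) * 100
Linearity = 0.254 %FS

0.254 %FS


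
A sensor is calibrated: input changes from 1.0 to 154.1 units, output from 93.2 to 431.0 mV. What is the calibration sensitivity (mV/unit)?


Sensitivity = (y2 - y1) / (x2 - x1).
S = (431.0 - 93.2) / (154.1 - 1.0)
S = 337.8 / 153.1
S = 2.2064 mV/unit

2.2064 mV/unit


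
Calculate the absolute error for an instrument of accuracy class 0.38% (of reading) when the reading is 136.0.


Absolute error = (accuracy% / 100) * reading.
Error = (0.38 / 100) * 136.0
Error = 0.0038 * 136.0
Error = 0.5168

0.5168


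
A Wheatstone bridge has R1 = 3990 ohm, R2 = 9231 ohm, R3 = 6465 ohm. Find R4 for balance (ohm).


At balance: R1*R4 = R2*R3, so R4 = R2*R3/R1.
R4 = 9231 * 6465 / 3990
R4 = 59678415 / 3990
R4 = 14957.0 ohm

14957.0 ohm


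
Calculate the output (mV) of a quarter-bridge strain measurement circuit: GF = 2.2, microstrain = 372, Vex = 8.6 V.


Quarter bridge output: Vout = (GF * epsilon * Vex) / 4.
Vout = (2.2 * 372e-6 * 8.6) / 4
Vout = 0.00703824 / 4 V
Vout = 0.00175956 V = 1.7596 mV

1.7596 mV


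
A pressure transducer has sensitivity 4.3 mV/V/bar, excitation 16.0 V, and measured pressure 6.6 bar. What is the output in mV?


Output = sensitivity * Vex * P.
Vout = 4.3 * 16.0 * 6.6
Vout = 68.8 * 6.6
Vout = 454.08 mV

454.08 mV


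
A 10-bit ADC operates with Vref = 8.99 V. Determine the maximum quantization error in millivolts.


The maximum quantization error is +/- LSB/2.
LSB = Vref / 2^n = 8.99 / 1024 = 0.0087793 V
Max error = LSB / 2 = 0.0087793 / 2 = 0.00438965 V
Max error = 4.3896 mV

4.3896 mV


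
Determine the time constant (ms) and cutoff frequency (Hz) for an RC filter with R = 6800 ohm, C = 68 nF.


Time constant: tau = R * C.
tau = 6800 * 6.80e-08 = 0.0004624 s
tau = 0.4624 ms
Cutoff frequency: fc = 1 / (2*pi*R*C).
fc = 1 / (2*pi*0.0004624) = 344.19 Hz

tau = 0.4624 ms, fc = 344.19 Hz


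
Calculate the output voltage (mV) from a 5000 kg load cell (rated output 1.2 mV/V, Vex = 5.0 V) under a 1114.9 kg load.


Vout = rated_output * Vex * (load / capacity).
Vout = 1.2 * 5.0 * (1114.9 / 5000)
Vout = 1.2 * 5.0 * 0.22298
Vout = 1.338 mV

1.338 mV


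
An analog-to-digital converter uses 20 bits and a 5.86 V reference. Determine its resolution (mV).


The resolution (LSB) of an ADC is Vref / 2^n.
LSB = 5.86 / 2^20
LSB = 5.86 / 1048576
LSB = 5.59e-06 V = 0.00558853 mV

0.00558853 mV


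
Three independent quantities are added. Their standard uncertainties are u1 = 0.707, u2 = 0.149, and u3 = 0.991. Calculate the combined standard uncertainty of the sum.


For a sum of independent quantities, uc = sqrt(u1^2 + u2^2 + u3^2).
uc = sqrt(0.707^2 + 0.149^2 + 0.991^2)
uc = sqrt(0.499849 + 0.022201 + 0.982081)
uc = 1.2264

1.2264


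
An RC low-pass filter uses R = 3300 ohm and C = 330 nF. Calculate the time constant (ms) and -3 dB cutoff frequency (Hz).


Time constant: tau = R * C.
tau = 3300 * 3.30e-07 = 0.001089 s
tau = 1.089 ms
Cutoff frequency: fc = 1 / (2*pi*R*C).
fc = 1 / (2*pi*0.001089) = 146.15 Hz

tau = 1.089 ms, fc = 146.15 Hz


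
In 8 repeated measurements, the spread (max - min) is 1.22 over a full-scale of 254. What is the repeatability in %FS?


Repeatability = (spread / full scale) * 100%.
R = (1.22 / 254) * 100
R = 0.48 %FS

0.48 %FS


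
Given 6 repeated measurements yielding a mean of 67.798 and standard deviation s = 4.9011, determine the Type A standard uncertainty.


The standard uncertainty for Type A evaluation is u = s / sqrt(n).
u = 4.9011 / sqrt(6)
u = 4.9011 / 2.4495
u = 2.0009

2.0009


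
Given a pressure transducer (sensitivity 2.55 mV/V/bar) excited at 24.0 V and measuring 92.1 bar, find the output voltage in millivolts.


Output = sensitivity * Vex * P.
Vout = 2.55 * 24.0 * 92.1
Vout = 61.2 * 92.1
Vout = 5636.52 mV

5636.52 mV


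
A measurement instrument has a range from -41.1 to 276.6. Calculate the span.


Span = upper range - lower range.
Span = 276.6 - (-41.1)
Span = 317.7

317.7


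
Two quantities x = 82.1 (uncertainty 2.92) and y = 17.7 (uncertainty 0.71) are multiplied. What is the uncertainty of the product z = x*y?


For a product z = x*y, the relative uncertainty is:
uz/z = sqrt((ux/x)^2 + (uy/y)^2)
Relative uncertainties: ux/x = 2.92/82.1 = 0.035566
uy/y = 0.71/17.7 = 0.040113
z = 82.1 * 17.7 = 1453.2
uz = 1453.2 * sqrt(0.035566^2 + 0.040113^2) = 77.904

77.904


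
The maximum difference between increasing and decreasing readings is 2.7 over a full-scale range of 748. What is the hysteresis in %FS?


Hysteresis = (max difference / full scale) * 100%.
H = (2.7 / 748) * 100
H = 0.361 %FS

0.361 %FS


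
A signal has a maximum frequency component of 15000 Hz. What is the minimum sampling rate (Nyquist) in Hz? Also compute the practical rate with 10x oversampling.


By Nyquist theorem, fs_min = 2 * fmax.
fs_min = 2 * 15000 = 30000 Hz
Practical rate = 10 * fs_min = 10 * 30000 = 300000 Hz

fs_min = 30000 Hz, fs_practical = 300000 Hz


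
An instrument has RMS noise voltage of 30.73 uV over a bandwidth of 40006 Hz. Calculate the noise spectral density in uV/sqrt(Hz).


Noise spectral density = Vrms / sqrt(BW).
NSD = 30.73 / sqrt(40006)
NSD = 30.73 / 200.015
NSD = 0.1536 uV/sqrt(Hz)

0.1536 uV/sqrt(Hz)


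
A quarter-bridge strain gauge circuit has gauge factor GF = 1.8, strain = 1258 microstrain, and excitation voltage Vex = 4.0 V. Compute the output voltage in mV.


Quarter bridge output: Vout = (GF * epsilon * Vex) / 4.
Vout = (1.8 * 1258e-6 * 4.0) / 4
Vout = 0.0090576 / 4 V
Vout = 0.0022644 V = 2.2644 mV

2.2644 mV


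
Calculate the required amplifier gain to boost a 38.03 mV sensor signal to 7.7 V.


Gain = Vout / Vin (converting to same units).
G = 7.7 V / 38.03 mV
G = 7700.0 mV / 38.03 mV
G = 202.47

202.47


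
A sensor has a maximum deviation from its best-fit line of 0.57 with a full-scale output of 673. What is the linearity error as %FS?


Linearity error = (max deviation / full scale) * 100%.
Linearity = (0.57 / 673) * 100
Linearity = 0.085 %FS

0.085 %FS


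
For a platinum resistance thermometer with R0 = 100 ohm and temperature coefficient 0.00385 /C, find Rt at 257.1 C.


The RTD equation: Rt = R0 * (1 + alpha * T).
Rt = 100 * (1 + 0.00385 * 257.1)
Rt = 100 * (1 + 0.989835)
Rt = 100 * 1.989835
Rt = 198.984 ohm

198.984 ohm


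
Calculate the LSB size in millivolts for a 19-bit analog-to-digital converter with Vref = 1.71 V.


The resolution (LSB) of an ADC is Vref / 2^n.
LSB = 1.71 / 2^19
LSB = 1.71 / 524288
LSB = 3.26e-06 V = 0.00326157 mV

0.00326157 mV


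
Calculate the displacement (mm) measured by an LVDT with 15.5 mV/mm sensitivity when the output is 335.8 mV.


Displacement = Vout / sensitivity.
d = 335.8 / 15.5
d = 21.665 mm

21.665 mm


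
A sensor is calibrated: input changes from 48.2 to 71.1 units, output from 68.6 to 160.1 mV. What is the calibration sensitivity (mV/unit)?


Sensitivity = (y2 - y1) / (x2 - x1).
S = (160.1 - 68.6) / (71.1 - 48.2)
S = 91.5 / 22.9
S = 3.9956 mV/unit

3.9956 mV/unit


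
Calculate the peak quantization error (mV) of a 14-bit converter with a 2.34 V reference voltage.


The maximum quantization error is +/- LSB/2.
LSB = Vref / 2^n = 2.34 / 16384 = 0.00014282 V
Max error = LSB / 2 = 0.00014282 / 2 = 7.141e-05 V
Max error = 0.0714 mV

0.0714 mV


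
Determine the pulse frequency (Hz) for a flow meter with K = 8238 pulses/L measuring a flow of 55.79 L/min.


Frequency = K * Q / 60 (converting L/min to L/s).
f = 8238 * 55.79 / 60
f = 459598.02 / 60
f = 7659.97 Hz

7659.97 Hz


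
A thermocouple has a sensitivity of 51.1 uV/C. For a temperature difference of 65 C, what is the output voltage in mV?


The thermocouple output V = sensitivity * dT.
V = 51.1 uV/C * 65 C
V = 3321.5 uV
V = 3.321 mV

3.321 mV


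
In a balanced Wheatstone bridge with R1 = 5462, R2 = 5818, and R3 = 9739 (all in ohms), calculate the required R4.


At balance: R1*R4 = R2*R3, so R4 = R2*R3/R1.
R4 = 5818 * 9739 / 5462
R4 = 56661502 / 5462
R4 = 10373.76 ohm

10373.76 ohm


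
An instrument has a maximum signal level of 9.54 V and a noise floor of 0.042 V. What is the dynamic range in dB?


Dynamic range = 20 * log10(Vmax / Vnoise).
DR = 20 * log10(9.54 / 0.042)
DR = 20 * log10(227.14)
DR = 47.13 dB

47.13 dB


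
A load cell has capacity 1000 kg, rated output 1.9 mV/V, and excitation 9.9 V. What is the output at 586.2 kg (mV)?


Vout = rated_output * Vex * (load / capacity).
Vout = 1.9 * 9.9 * (586.2 / 1000)
Vout = 1.9 * 9.9 * 0.5862
Vout = 11.026 mV

11.026 mV


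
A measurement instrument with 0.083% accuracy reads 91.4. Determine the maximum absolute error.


Absolute error = (accuracy% / 100) * reading.
Error = (0.083 / 100) * 91.4
Error = 0.00083 * 91.4
Error = 0.0759

0.0759


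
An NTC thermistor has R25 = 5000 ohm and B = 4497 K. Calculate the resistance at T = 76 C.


NTC thermistor equation: Rt = R25 * exp(B * (1/T - 1/T25)).
T in Kelvin: 349.15 K, T25 = 298.15 K
1/T - 1/T25 = 1/349.15 - 1/298.15 = -0.00048992
B * (1/T - 1/T25) = 4497 * -0.00048992 = -2.2032
Rt = 5000 * exp(-2.2032) = 552.3 ohm

552.3 ohm


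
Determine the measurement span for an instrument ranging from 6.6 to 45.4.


Span = upper range - lower range.
Span = 45.4 - (6.6)
Span = 38.8

38.8


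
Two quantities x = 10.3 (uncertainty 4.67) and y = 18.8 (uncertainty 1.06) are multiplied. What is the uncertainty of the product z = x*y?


For a product z = x*y, the relative uncertainty is:
uz/z = sqrt((ux/x)^2 + (uy/y)^2)
Relative uncertainties: ux/x = 4.67/10.3 = 0.453398
uy/y = 1.06/18.8 = 0.056383
z = 10.3 * 18.8 = 193.6
uz = 193.6 * sqrt(0.453398^2 + 0.056383^2) = 88.472

88.472


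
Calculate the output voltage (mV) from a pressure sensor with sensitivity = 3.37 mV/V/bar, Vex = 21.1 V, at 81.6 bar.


Output = sensitivity * Vex * P.
Vout = 3.37 * 21.1 * 81.6
Vout = 71.107 * 81.6
Vout = 5802.33 mV

5802.33 mV


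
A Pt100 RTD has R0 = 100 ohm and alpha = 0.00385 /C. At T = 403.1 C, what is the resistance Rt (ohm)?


The RTD equation: Rt = R0 * (1 + alpha * T).
Rt = 100 * (1 + 0.00385 * 403.1)
Rt = 100 * (1 + 1.551935)
Rt = 100 * 2.551935
Rt = 255.194 ohm

255.194 ohm


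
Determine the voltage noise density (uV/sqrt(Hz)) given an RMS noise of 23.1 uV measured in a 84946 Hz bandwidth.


Noise spectral density = Vrms / sqrt(BW).
NSD = 23.1 / sqrt(84946)
NSD = 23.1 / 291.455
NSD = 0.0793 uV/sqrt(Hz)

0.0793 uV/sqrt(Hz)


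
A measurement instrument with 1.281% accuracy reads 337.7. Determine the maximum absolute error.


Absolute error = (accuracy% / 100) * reading.
Error = (1.281 / 100) * 337.7
Error = 0.01281 * 337.7
Error = 4.3259

4.3259


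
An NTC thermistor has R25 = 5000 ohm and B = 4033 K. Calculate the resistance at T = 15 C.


NTC thermistor equation: Rt = R25 * exp(B * (1/T - 1/T25)).
T in Kelvin: 288.15 K, T25 = 298.15 K
1/T - 1/T25 = 1/288.15 - 1/298.15 = 0.0001164
B * (1/T - 1/T25) = 4033 * 0.0001164 = 0.4694
Rt = 5000 * exp(0.4694) = 7995.4 ohm

7995.4 ohm
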